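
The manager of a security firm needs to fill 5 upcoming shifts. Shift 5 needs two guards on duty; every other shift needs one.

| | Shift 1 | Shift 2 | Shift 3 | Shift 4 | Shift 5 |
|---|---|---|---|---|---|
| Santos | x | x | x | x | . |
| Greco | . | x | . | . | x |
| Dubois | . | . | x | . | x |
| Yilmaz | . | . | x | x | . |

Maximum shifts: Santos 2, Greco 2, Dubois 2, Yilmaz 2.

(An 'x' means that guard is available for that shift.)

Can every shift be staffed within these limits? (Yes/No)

Shift 1 can only be covered by Santos, so that assignment is forced.
Shift 5 can only be covered by Greco and Dubois, so that assignment is forced.
One valid schedule: Shift 1→Santos, Shift 2→Santos, Shift 3→Dubois, Shift 4→Yilmaz, Shift 5→Greco+Dubois.
Loads: Santos 2/2, Greco 1/2, Dubois 2/2, Yilmaz 1/2 — all within limits.

Yes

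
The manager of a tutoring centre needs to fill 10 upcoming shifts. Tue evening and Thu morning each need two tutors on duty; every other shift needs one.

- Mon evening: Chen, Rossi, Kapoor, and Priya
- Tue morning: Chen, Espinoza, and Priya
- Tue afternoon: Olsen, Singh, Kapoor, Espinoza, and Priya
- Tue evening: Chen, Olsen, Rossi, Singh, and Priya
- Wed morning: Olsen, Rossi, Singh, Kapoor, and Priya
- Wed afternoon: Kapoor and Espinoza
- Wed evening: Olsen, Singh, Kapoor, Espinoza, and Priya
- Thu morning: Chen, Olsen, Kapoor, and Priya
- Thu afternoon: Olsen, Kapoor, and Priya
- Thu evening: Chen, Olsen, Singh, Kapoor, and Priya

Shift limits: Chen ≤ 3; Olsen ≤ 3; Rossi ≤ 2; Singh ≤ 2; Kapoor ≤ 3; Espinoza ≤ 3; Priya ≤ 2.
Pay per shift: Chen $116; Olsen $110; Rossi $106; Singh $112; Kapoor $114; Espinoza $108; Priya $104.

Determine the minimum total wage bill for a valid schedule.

Picking the cheapest available tutor for each shift independently would cost $1260, but that ignores the shift limits.
An optimal schedule: Mon evening→Rossi, Tue morning→Priya, Tue afternoon→Espinoza, Tue evening→Olsen+Singh, Wed morning→Rossi, Wed afternoon→Espinoza, Wed evening→Espinoza, Thu morning→Priya+Olsen, Thu afternoon→Olsen, Thu evening→Singh.
Total: 106 + 104 + 108 + 110 + 112 + 106 + 108 + 108 + 104 + 110 + 110 + 112 = $1298.

$1298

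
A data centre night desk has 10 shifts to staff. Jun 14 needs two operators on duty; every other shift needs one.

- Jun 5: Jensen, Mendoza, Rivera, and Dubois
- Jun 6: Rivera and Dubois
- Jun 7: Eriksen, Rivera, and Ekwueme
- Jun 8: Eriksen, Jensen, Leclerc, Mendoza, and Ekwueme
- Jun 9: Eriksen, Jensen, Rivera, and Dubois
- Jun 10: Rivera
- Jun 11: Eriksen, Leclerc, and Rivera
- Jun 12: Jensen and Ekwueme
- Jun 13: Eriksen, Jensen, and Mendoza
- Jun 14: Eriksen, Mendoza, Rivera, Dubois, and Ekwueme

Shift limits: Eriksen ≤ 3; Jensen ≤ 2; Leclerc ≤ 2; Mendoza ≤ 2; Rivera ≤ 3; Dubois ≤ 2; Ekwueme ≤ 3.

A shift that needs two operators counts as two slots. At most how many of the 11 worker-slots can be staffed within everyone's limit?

11

Total capacity across all operators is 3+2+2+2+3+2+3 = 17, and 11 slots are needed, so at most 11 can be filled.
An assignment achieving 11: Jun 5→Jensen, Jun 6→Rivera, Jun 7→Eriksen, Jun 8→Leclerc, Jun 9→Rivera, Jun 10→Rivera, Jun 11→Eriksen, Jun 12→Jensen, Jun 13→Eriksen, Jun 14→Mendoza+Dubois.
Loads: Eriksen 3/3, Jensen 2/2, Leclerc 1/2, Mendoza 1/2, Rivera 3/3, Dubois 1/2, Ekwueme 0/3.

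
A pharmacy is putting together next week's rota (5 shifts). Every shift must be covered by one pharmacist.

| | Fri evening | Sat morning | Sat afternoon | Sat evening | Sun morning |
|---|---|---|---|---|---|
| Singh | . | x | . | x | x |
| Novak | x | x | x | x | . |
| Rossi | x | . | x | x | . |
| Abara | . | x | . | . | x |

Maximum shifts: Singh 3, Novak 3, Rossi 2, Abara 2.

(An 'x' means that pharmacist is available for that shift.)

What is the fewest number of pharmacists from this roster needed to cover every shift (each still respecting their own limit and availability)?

2

5 slots to fill and no one can take more than 3, so at least ⌈5/3⌉ = 2 pharmacists are needed.
Singh and Novak alone can cover everything: Fri evening→Novak, Sat morning→Singh, Sat afternoon→Novak, Sat evening→Singh, Sun morning→Singh.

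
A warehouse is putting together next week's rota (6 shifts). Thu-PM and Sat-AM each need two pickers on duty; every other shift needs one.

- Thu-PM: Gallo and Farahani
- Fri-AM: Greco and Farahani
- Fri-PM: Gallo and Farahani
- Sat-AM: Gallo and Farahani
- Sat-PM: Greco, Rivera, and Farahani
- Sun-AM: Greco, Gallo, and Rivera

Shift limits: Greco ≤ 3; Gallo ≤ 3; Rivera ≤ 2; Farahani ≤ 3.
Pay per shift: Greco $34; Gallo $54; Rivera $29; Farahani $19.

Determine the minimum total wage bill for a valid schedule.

$257

Thu-PM can only be covered by Gallo and Farahani, so that assignment is forced.
Sat-AM can only be covered by Gallo and Farahani, so that assignment is forced.
Picking the cheapest available picker for each shift independently would cost $232, but that ignores the shift limits.
An optimal schedule: Thu-PM→Farahani+Gallo, Fri-AM→Greco, Fri-PM→Farahani, Sat-AM→Farahani+Gallo, Sat-PM→Rivera, Sun-AM→Rivera.
Total: 19 + 54 + 34 + 19 + 19 + 54 + 29 + 29 = $257.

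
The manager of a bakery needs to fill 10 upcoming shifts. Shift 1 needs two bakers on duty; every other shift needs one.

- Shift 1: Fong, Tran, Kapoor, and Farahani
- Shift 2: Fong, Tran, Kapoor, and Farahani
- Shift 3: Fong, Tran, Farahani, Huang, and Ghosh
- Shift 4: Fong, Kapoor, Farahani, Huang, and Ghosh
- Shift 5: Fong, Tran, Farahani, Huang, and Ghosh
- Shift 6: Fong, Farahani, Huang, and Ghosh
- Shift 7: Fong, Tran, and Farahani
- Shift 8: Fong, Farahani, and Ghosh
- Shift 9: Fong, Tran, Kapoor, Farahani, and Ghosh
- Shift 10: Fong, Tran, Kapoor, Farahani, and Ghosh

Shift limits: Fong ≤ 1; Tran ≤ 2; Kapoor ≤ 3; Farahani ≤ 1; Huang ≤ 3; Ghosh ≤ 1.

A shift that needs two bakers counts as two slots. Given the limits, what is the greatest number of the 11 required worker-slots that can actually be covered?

Total capacity across all bakers is 1+2+3+1+3+1 = 11, and 11 slots are needed, so at most 11 can be filled.
An assignment achieving 11: Shift 1→Tran+Kapoor, Shift 2→Tran, Shift 3→Huang, Shift 4→Kapoor, Shift 5→Huang, Shift 6→Huang, Shift 7→Fong, Shift 8→Farahani, Shift 9→Kapoor, Shift 10→Ghosh.
Loads: Fong 1/1, Tran 2/2, Kapoor 3/3, Farahani 1/1, Huang 3/3, Ghosh 1/1.

11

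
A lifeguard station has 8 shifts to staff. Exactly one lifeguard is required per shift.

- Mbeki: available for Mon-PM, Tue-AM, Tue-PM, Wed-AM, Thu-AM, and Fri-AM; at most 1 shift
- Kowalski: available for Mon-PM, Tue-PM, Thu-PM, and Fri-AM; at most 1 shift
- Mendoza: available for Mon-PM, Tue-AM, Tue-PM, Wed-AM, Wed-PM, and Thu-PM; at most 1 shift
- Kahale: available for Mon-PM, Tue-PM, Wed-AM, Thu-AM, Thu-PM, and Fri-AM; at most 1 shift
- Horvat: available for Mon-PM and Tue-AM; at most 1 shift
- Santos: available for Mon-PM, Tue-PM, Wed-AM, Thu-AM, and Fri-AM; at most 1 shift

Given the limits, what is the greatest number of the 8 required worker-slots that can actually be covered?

Total capacity across all lifeguards is 1+1+1+1+1+1 = 6, and 8 slots are needed, so at most 6 can be filled.
An assignment achieving 6: Mon-PM→Horvat, Tue-AM→Mbeki, Wed-AM→Santos, Wed-PM→Mendoza, Thu-AM→Kahale, Thu-PM→Kowalski.
Loads: Mbeki 1/1, Kowalski 1/1, Mendoza 1/1, Kahale 1/1, Horvat 1/1, Santos 1/1.

6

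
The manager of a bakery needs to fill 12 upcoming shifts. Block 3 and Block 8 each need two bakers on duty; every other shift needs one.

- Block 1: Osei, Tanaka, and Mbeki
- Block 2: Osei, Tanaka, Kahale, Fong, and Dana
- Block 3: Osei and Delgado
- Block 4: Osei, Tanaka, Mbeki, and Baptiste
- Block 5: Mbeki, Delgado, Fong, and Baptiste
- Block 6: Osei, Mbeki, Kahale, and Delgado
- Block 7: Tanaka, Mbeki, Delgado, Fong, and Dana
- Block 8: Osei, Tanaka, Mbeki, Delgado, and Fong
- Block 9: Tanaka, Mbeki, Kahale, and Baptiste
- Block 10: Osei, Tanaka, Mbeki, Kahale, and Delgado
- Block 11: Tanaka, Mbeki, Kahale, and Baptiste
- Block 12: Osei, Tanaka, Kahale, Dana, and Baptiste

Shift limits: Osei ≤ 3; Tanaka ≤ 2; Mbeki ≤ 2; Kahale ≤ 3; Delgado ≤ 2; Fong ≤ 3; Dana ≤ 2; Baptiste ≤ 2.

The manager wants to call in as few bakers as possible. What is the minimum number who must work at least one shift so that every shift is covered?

14 slots to fill and no one can take more than 3, so at least ⌈14/3⌉ = 5 bakers are needed.
Any 5 bakers together have capacity at most 3+3+3+2+2 = 13 < 14 slots, so 5 can never suffice.
Osei, Tanaka, Mbeki, Kahale, Delgado, and Fong alone can cover everything: Block 1→Osei, Block 2→Kahale, Block 3→Osei+Delgado, Block 4→Osei, Block 5→Mbeki, Block 6→Mbeki, Block 7→Fong, Block 8→Delgado+Fong, Block 9→Tanaka, Block 10→Kahale, Block 11→Tanaka, Block 12→Kahale.

6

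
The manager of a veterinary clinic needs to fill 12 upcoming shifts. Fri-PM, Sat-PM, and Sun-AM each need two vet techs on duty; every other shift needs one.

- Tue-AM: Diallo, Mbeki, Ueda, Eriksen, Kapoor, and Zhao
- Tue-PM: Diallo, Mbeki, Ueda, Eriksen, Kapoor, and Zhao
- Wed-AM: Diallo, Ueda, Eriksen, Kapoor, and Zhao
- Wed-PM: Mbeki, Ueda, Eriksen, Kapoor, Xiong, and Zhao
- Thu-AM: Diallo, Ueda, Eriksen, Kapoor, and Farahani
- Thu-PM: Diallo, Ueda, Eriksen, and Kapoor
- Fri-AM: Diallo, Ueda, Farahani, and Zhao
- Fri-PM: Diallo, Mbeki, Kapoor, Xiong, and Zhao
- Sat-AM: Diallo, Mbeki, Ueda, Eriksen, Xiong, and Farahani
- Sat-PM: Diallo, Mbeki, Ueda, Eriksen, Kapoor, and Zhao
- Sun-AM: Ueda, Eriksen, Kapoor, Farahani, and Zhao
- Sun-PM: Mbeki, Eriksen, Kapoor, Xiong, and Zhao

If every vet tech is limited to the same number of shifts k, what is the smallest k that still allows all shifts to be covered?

With 8 vet techs and 15 worker-slots to fill, someone must work at least ⌈15/8⌉ = 2 shifts, so k ≥ 2.
k = 2 works: Tue-AM→Mbeki, Tue-PM→Eriksen, Wed-AM→Ueda, Wed-PM→Eriksen, Thu-AM→Ueda, Thu-PM→Diallo, Fri-AM→Diallo, Fri-PM→Kapoor+Xiong, Sat-AM→Xiong, Sat-PM→Kapoor+Zhao, Sun-AM→Farahani+Zhao, Sun-PM→Mbeki.
Loads: Diallo 2, Mbeki 2, Ueda 2, Eriksen 2, Kapoor 2, Xiong 2, Farahani 1, Zhao 2 — all ≤ 2.

2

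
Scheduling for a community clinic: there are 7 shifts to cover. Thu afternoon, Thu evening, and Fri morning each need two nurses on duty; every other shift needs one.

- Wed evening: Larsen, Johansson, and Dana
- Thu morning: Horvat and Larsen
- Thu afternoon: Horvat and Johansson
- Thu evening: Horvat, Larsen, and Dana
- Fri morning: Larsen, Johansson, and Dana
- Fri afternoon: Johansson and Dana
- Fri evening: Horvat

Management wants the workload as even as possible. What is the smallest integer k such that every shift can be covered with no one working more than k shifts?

3

With 4 nurses and 10 worker-slots to fill, someone must work at least ⌈10/4⌉ = 3 shifts, so k ≥ 3.
k = 3 works: Wed evening→Larsen, Thu morning→Horvat, Thu afternoon→Horvat+Johansson, Thu evening→Larsen+Dana, Fri morning→Larsen+Johansson, Fri afternoon→Johansson, Fri evening→Horvat.
Loads: Horvat 3, Larsen 3, Johansson 3, Dana 1 — all ≤ 3.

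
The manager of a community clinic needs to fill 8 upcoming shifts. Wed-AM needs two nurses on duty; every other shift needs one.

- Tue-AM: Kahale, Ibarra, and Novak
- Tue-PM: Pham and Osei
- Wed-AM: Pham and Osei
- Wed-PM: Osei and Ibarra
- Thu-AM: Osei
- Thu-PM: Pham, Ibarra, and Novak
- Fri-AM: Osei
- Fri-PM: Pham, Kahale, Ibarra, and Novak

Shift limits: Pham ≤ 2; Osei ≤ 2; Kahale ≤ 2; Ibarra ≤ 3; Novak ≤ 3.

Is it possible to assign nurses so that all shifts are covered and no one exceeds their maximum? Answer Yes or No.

Total capacity is 12 and 9 slots are needed, so capacity alone doesn't rule it out.
Shifts {Wed-AM, Thu-AM, Fri-AM} need 4 worker-slots in total, but the nurses available for any of those shifts (Pham and Osei) can supply at most 3 among them. So no valid schedule exists.

No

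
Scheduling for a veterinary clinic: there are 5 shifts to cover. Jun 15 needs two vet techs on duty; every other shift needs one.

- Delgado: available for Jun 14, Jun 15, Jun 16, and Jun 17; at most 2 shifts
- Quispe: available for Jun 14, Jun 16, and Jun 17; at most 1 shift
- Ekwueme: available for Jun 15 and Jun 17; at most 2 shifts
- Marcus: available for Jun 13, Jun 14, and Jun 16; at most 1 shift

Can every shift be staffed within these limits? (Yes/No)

Yes

Jun 13 can only be covered by Marcus, so that assignment is forced.
Jun 15 can only be covered by Delgado and Ekwueme, so that assignment is forced.
One valid schedule: Jun 13→Marcus, Jun 14→Delgado, Jun 15→Delgado+Ekwueme, Jun 16→Quispe, Jun 17→Ekwueme.
Loads: Delgado 2/2, Quispe 1/1, Ekwueme 2/2, Marcus 1/1 — all within limits.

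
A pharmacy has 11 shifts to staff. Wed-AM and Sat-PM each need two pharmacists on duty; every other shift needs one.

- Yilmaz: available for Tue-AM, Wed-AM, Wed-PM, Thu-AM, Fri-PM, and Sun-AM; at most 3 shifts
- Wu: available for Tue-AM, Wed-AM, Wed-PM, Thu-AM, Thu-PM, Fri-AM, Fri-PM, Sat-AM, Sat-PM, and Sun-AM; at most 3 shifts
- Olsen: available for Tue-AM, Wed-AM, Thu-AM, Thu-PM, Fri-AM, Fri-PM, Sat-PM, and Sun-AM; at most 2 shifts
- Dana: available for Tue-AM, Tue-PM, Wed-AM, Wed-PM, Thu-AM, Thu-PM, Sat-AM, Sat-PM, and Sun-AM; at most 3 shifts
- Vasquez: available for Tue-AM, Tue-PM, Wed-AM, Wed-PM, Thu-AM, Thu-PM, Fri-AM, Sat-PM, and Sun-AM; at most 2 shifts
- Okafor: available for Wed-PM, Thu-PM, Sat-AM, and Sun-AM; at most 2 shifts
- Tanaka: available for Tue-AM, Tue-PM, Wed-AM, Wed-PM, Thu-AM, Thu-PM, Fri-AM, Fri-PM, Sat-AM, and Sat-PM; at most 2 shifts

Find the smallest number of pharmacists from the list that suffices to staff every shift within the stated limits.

5

13 slots to fill and no one can take more than 3, so at least ⌈13/3⌉ = 5 pharmacists are needed.
Yilmaz, Wu, Olsen, Dana, and Vasquez alone can cover everything: Tue-AM→Yilmaz, Tue-PM→Dana, Wed-AM→Dana+Vasquez, Wed-PM→Yilmaz, Thu-AM→Olsen, Thu-PM→Wu, Fri-AM→Wu, Fri-PM→Yilmaz, Sat-AM→Wu, Sat-PM→Dana+Vasquez, Sun-AM→Olsen.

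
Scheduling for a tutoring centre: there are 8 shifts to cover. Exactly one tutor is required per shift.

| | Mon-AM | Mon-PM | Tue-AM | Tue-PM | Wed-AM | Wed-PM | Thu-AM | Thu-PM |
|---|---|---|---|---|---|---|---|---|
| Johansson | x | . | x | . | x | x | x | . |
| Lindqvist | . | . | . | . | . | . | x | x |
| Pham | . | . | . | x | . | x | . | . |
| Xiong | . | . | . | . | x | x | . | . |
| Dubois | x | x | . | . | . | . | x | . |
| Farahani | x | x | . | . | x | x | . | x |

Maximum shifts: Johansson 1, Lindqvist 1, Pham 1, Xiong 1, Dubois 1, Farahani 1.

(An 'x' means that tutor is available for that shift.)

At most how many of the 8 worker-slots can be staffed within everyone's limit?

Total capacity across all tutors is 1+1+1+1+1+1 = 6, and 8 slots are needed, so at most 6 can be filled.
An assignment achieving 6: Mon-AM→Farahani, Mon-PM→Dubois, Tue-AM→Johansson, Tue-PM→Pham, Wed-AM→Xiong, Thu-PM→Lindqvist.
Loads: Johansson 1/1, Lindqvist 1/1, Pham 1/1, Xiong 1/1, Dubois 1/1, Farahani 1/1.

6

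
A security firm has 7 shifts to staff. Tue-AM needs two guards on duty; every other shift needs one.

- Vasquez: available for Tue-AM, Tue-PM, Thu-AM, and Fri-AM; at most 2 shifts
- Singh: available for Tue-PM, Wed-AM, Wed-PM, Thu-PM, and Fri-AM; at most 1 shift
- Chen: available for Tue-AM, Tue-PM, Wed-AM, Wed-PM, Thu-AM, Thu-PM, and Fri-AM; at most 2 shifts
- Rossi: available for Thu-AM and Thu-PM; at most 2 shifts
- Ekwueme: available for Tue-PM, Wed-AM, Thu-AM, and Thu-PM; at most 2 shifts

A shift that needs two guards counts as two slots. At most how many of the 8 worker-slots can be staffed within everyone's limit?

8

Total capacity across all guards is 2+1+2+2+2 = 9, and 8 slots are needed, so at most 8 can be filled.
An assignment achieving 8: Tue-AM→Vasquez+Chen, Tue-PM→Ekwueme, Wed-AM→Chen, Wed-PM→Singh, Thu-AM→Rossi, Thu-PM→Rossi, Fri-AM→Vasquez.
Loads: Vasquez 2/2, Singh 1/1, Chen 2/2, Rossi 2/2, Ekwueme 1/2.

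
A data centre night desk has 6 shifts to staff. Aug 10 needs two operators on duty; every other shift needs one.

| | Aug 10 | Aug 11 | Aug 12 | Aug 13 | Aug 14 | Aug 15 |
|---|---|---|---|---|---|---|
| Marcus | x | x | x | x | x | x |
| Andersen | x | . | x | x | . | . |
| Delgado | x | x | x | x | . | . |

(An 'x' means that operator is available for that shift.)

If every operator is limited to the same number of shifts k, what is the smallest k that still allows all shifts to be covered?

3

With 3 operators and 7 worker-slots to fill, someone must work at least ⌈7/3⌉ = 3 shifts, so k ≥ 3.
k = 3 works: Aug 10→Andersen+Delgado, Aug 11→Marcus, Aug 12→Andersen, Aug 13→Andersen, Aug 14→Marcus, Aug 15→Marcus.
Loads: Marcus 3, Andersen 3, Delgado 1 — all ≤ 3.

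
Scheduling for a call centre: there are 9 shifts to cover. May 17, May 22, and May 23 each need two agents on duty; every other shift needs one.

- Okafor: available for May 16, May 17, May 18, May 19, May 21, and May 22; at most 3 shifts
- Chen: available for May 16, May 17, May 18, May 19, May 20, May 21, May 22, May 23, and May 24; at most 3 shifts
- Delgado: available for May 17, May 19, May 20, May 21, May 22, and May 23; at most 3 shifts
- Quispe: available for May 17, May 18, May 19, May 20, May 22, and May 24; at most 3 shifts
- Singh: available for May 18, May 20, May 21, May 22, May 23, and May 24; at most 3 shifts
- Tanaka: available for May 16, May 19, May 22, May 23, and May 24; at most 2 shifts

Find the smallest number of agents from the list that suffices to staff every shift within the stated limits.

12 slots to fill and no one can take more than 3, so at least ⌈12/3⌉ = 4 agents are needed.
Okafor, Chen, Delgado, and Quispe alone can cover everything: May 16→Okafor, May 17→Delgado+Quispe, May 18→Okafor, May 19→Quispe, May 20→Chen, May 21→Okafor, May 22→Delgado+Quispe, May 23→Chen+Delgado, May 24→Chen.

4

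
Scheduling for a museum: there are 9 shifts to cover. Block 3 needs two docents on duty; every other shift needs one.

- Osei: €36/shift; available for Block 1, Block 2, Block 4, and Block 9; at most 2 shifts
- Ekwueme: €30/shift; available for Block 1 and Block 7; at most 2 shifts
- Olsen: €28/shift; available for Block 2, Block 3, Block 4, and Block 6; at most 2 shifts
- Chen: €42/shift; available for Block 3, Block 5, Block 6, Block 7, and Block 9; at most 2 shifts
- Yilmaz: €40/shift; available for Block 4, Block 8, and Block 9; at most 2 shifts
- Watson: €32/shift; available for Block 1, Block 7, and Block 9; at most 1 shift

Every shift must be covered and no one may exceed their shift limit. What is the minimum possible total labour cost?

Block 3 can only be covered by Olsen and Chen, so that assignment is forced.
Block 5 can only be covered by Chen, so that assignment is forced.
Block 8 can only be covered by Yilmaz, so that assignment is forced.
Picking the cheapest available docent for each shift independently would cost €328, but that ignores the shift limits.
An optimal schedule: Block 1→Ekwueme, Block 2→Osei, Block 3→Olsen+Chen, Block 4→Osei, Block 5→Chen, Block 6→Olsen, Block 7→Ekwueme, Block 8→Yilmaz, Block 9→Watson.
Total: 30 + 36 + 28 + 42 + 36 + 42 + 28 + 30 + 40 + 32 = €344.

€344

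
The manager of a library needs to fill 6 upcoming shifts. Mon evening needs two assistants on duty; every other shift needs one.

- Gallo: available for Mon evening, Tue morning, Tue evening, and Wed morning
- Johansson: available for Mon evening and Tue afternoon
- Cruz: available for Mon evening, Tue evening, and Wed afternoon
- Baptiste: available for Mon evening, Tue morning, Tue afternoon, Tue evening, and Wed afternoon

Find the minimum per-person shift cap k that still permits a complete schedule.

With 4 assistants and 7 worker-slots to fill, someone must work at least ⌈7/4⌉ = 2 shifts, so k ≥ 2.
k = 2 works: Mon evening→Johansson+Baptiste, Tue morning→Gallo, Tue afternoon→Johansson, Tue evening→Cruz, Wed morning→Gallo, Wed afternoon→Cruz.
Loads: Gallo 2, Johansson 2, Cruz 2, Baptiste 1 — all ≤ 2.

2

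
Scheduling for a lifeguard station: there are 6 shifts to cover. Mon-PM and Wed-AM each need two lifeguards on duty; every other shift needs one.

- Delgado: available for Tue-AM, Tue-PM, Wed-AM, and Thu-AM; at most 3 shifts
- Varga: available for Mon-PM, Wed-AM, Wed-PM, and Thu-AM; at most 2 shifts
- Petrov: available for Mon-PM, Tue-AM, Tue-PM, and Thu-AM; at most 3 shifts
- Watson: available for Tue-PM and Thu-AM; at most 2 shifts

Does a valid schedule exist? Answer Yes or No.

Total capacity is 10 and 8 slots are needed, so capacity alone doesn't rule it out.
Shifts {Mon-PM, Wed-AM, Wed-PM} need 5 worker-slots in total, but the lifeguards available for any of those shifts (Delgado, Varga, and Petrov) can supply at most 4 among them. So no valid schedule exists.

No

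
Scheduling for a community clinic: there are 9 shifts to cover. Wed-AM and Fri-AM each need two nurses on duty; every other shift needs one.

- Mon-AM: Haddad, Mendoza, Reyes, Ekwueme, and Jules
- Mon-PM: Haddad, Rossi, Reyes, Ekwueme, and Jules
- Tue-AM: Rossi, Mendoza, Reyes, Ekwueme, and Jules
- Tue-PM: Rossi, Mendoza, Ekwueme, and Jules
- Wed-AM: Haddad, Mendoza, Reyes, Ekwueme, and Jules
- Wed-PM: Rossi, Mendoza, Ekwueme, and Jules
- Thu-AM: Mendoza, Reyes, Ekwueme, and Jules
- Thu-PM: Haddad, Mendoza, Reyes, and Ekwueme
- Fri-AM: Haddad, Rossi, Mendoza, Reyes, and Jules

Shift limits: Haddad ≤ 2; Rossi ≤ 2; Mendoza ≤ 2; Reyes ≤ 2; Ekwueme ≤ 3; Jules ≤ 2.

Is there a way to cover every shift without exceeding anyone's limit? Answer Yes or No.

One valid schedule: Mon-AM→Haddad, Mon-PM→Reyes, Tue-AM→Mendoza, Tue-PM→Rossi, Wed-AM→Ekwueme+Jules, Wed-PM→Rossi, Thu-AM→Mendoza, Thu-PM→Haddad, Fri-AM→Reyes+Jules.
Loads: Haddad 2/2, Rossi 2/2, Mendoza 2/2, Reyes 2/2, Ekwueme 1/3, Jules 2/2 — all within limits.

Yes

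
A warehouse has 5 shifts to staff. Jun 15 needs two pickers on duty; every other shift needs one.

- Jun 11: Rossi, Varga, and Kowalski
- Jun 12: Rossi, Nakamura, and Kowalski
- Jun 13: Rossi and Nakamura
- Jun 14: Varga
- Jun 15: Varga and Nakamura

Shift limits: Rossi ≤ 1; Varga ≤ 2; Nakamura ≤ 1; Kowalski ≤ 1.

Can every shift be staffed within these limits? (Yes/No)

Shifts {Jun 11, Jun 12, Jun 13, Jun 14, Jun 15} need 6 worker-slots in total, but the pickers available for any of those shifts (Rossi, Varga, Nakamura, and Kowalski) can supply at most 5 among them. So no valid schedule exists.

No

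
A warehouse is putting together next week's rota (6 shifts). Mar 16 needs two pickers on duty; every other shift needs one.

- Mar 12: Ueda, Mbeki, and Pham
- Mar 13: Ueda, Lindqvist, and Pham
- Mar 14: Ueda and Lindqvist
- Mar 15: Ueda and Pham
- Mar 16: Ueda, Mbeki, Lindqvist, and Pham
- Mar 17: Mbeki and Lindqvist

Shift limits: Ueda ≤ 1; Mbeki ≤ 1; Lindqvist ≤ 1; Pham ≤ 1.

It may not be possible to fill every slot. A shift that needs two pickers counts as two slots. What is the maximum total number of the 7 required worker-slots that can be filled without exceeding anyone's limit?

Total capacity across all pickers is 1+1+1+1 = 4, and 7 slots are needed, so at most 4 can be filled.
An assignment achieving 4: Mar 13→Lindqvist, Mar 14→Ueda, Mar 15→Pham, Mar 17→Mbeki.
Loads: Ueda 1/1, Mbeki 1/1, Lindqvist 1/1, Pham 1/1.

4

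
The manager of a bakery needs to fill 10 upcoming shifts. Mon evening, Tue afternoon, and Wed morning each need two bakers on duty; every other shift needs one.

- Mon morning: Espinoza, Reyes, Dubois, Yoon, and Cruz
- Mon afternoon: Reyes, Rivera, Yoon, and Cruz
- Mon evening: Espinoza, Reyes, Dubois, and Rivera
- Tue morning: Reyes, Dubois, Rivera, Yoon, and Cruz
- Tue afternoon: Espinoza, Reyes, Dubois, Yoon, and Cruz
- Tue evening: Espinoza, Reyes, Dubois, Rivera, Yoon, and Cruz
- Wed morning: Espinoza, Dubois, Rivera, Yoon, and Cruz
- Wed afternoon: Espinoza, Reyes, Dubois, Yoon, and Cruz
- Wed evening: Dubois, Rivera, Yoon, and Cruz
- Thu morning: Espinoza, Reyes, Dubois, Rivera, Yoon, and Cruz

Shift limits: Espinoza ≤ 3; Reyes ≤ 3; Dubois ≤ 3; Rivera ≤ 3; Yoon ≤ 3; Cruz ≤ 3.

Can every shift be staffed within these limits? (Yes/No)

One valid schedule: Mon morning→Espinoza, Mon afternoon→Reyes, Mon evening→Espinoza+Reyes, Tue morning→Reyes, Tue afternoon→Yoon+Cruz, Tue evening→Dubois, Wed morning→Rivera+Yoon, Wed afternoon→Espinoza, Wed evening→Dubois, Thu morning→Dubois.
Loads: Espinoza 3/3, Reyes 3/3, Dubois 3/3, Rivera 1/3, Yoon 2/3, Cruz 1/3 — all within limits.

Yes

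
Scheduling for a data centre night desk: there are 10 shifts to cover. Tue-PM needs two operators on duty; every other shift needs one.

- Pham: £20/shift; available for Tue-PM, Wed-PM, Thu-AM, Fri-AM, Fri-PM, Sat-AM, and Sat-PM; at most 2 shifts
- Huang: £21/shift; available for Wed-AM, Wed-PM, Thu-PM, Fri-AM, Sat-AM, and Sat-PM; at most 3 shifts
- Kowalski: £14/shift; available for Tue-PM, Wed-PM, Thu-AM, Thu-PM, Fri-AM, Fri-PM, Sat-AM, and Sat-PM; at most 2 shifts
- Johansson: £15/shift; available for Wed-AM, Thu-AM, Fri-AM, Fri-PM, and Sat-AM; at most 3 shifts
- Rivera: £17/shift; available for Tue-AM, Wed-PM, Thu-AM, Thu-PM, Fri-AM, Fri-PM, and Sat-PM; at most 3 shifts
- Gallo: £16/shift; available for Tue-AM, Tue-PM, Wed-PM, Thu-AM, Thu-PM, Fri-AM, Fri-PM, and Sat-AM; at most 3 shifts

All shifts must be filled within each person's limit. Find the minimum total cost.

Picking the cheapest available operator for each shift independently would cost £159, but that ignores the shift limits.
An optimal schedule: Tue-AM→Gallo, Tue-PM→Kowalski+Gallo, Wed-AM→Johansson, Wed-PM→Gallo, Thu-AM→Johansson, Thu-PM→Kowalski, Fri-AM→Rivera, Fri-PM→Rivera, Sat-AM→Johansson, Sat-PM→Rivera.
Total: 16 + 14 + 16 + 15 + 16 + 15 + 14 + 17 + 17 + 15 + 17 = £172.

£172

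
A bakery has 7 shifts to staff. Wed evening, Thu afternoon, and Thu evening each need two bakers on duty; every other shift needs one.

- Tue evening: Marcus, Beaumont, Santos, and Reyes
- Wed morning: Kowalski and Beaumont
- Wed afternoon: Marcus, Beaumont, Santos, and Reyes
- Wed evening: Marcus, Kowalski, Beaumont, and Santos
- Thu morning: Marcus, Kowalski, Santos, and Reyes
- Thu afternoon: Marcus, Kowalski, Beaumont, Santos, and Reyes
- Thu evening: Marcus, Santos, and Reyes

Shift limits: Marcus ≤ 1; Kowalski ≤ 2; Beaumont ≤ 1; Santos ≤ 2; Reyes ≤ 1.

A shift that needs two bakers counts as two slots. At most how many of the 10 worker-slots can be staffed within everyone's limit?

Total capacity across all bakers is 1+2+1+2+1 = 7, and 10 slots are needed, so at most 7 can be filled.
An assignment achieving 7: Tue evening→Beaumont, Wed morning→Kowalski, Wed afternoon→Santos, Wed evening→Kowalski, Thu morning→Reyes, Thu evening→Marcus+Santos.
Loads: Marcus 1/1, Kowalski 2/2, Beaumont 1/1, Santos 2/2, Reyes 1/1.

7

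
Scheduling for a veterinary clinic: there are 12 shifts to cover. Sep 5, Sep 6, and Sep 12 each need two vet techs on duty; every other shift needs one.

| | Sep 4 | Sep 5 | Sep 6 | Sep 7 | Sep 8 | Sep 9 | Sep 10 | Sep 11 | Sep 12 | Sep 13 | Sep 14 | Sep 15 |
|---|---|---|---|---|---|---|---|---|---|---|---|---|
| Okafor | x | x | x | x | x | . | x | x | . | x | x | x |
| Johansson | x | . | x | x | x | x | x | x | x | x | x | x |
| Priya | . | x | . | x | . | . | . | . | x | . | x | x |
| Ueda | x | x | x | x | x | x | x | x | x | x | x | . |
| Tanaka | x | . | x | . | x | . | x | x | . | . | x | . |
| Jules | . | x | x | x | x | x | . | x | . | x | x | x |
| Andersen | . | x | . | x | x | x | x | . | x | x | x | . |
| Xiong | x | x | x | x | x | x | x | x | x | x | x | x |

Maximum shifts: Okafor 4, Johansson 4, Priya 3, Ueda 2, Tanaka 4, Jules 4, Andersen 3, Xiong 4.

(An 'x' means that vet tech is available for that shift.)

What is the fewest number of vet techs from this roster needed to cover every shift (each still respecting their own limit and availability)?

15 slots to fill and no one can take more than 4, so at least ⌈15/4⌉ = 4 vet techs are needed.
Okafor, Johansson, Priya, and Tanaka alone can cover everything: Sep 4→Okafor, Sep 5→Okafor+Priya, Sep 6→Okafor+Johansson, Sep 7→Johansson, Sep 8→Tanaka, Sep 9→Johansson, Sep 10→Tanaka, Sep 11→Tanaka, Sep 12→Johansson+Priya, Sep 13→Okafor, Sep 14→Tanaka, Sep 15→Priya.

4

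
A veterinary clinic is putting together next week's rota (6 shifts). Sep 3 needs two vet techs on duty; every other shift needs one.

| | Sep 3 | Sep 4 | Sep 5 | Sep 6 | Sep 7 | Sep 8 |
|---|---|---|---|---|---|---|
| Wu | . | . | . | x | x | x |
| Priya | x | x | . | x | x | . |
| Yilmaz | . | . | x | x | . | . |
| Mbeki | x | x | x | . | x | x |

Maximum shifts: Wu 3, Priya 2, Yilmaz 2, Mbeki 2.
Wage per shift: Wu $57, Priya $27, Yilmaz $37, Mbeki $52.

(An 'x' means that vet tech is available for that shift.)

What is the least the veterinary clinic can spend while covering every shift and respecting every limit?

$289

Sep 3 can only be covered by Priya and Mbeki, so that assignment is forced.
Picking the cheapest available vet tech for each shift independently would cost $249, but that ignores the shift limits.
An optimal schedule: Sep 3→Priya+Mbeki, Sep 4→Priya, Sep 5→Yilmaz, Sep 6→Yilmaz, Sep 7→Wu, Sep 8→Mbeki.
Total: 27 + 52 + 27 + 37 + 37 + 57 + 52 = $289.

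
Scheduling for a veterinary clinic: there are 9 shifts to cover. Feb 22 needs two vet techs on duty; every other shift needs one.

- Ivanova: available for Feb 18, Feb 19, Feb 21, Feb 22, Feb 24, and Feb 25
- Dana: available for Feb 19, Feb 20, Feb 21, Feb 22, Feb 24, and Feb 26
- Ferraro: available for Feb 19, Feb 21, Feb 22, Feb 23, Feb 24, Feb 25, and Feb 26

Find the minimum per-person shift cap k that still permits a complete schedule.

4

With 3 vet techs and 10 worker-slots to fill, someone must work at least ⌈10/3⌉ = 4 shifts, so k ≥ 4.
k = 4 works: Feb 18→Ivanova, Feb 19→Ivanova, Feb 20→Dana, Feb 21→Ivanova, Feb 22→Dana+Ferraro, Feb 23→Ferraro, Feb 24→Dana, Feb 25→Ivanova, Feb 26→Dana.
Loads: Ivanova 4, Dana 4, Ferraro 2 — all ≤ 4.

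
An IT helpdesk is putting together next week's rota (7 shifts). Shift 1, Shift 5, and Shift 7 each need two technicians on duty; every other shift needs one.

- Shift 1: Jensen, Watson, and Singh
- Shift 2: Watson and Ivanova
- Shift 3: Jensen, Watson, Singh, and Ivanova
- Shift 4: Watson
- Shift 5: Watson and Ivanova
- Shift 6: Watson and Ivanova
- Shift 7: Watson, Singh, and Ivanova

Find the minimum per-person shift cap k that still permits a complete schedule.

3

With 4 technicians and 10 worker-slots to fill, someone must work at least ⌈10/4⌉ = 3 shifts, so k ≥ 3.
k = 3 works: Shift 1→Jensen+Singh, Shift 2→Watson, Shift 3→Jensen, Shift 4→Watson, Shift 5→Watson+Ivanova, Shift 6→Ivanova, Shift 7→Singh+Ivanova.
Loads: Jensen 2, Watson 3, Singh 2, Ivanova 3 — all ≤ 3.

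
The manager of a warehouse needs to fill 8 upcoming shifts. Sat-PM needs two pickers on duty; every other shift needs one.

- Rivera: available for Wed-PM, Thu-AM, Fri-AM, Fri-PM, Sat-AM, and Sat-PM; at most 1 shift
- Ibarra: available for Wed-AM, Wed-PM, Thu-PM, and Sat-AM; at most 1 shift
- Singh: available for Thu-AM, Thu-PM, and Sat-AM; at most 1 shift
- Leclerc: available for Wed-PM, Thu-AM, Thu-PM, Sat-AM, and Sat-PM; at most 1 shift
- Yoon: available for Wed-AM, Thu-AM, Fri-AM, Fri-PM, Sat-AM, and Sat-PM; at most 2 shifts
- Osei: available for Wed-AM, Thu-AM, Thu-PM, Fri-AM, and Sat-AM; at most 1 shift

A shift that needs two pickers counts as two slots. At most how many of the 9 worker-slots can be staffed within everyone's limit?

Total capacity across all pickers is 1+1+1+1+2+1 = 7, and 9 slots are needed, so at most 7 can be filled.
An assignment achieving 7: Wed-AM→Ibarra, Wed-PM→Leclerc, Thu-AM→Osei, Thu-PM→Singh, Fri-AM→Yoon, Fri-PM→Rivera, Sat-PM→Yoon.
Loads: Rivera 1/1, Ibarra 1/1, Singh 1/1, Leclerc 1/1, Yoon 2/2, Osei 1/1.

7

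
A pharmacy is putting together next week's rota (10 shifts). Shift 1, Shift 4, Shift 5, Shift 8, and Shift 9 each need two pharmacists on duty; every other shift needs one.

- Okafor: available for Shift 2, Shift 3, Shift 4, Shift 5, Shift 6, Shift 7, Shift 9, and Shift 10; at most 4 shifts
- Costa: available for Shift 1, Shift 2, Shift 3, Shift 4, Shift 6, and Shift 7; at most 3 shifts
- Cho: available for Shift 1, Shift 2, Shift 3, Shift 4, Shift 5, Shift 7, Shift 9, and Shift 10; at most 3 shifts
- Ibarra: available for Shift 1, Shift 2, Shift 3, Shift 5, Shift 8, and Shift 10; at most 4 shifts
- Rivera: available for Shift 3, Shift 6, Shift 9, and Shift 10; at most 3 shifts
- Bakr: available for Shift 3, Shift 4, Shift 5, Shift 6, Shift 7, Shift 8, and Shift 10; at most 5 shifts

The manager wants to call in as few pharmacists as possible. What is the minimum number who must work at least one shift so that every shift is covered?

15 slots to fill and no one can take more than 5, so at least ⌈15/5⌉ = 3 pharmacists are needed.
Any 3 pharmacists together have capacity at most 5+4+4 = 13 < 15 slots, so 3 can never suffice.
Okafor, Cho, Ibarra, and Bakr alone can cover everything: Shift 1→Cho+Ibarra, Shift 2→Okafor, Shift 3→Ibarra, Shift 4→Okafor+Cho, Shift 5→Ibarra+Bakr, Shift 6→Okafor, Shift 7→Bakr, Shift 8→Ibarra+Bakr, Shift 9→Okafor+Cho, Shift 10→Bakr.

4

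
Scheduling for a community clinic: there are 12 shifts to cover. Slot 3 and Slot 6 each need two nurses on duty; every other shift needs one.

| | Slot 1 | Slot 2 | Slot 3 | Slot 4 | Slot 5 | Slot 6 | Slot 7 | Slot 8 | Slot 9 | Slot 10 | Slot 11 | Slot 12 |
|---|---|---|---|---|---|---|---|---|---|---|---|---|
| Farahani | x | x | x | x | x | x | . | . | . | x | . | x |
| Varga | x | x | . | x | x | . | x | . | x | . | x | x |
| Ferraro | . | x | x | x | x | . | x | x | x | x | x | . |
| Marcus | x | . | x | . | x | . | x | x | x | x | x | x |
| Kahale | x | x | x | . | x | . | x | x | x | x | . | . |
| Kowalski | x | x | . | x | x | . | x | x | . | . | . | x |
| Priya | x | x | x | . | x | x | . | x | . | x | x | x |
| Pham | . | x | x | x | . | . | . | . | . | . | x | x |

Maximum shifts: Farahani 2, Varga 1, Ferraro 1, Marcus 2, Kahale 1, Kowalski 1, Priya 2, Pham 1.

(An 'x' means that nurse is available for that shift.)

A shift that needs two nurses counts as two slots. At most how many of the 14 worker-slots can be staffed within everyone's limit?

Total capacity across all nurses is 2+1+1+2+1+1+2+1 = 11, and 14 slots are needed, so at most 11 can be filled.
An assignment achieving 11: Slot 1→Kahale, Slot 3→Pham, Slot 4→Farahani, Slot 6→Farahani+Priya, Slot 7→Ferraro, Slot 8→Marcus, Slot 9→Varga, Slot 10→Marcus, Slot 11→Priya, Slot 12→Kowalski.
Loads: Farahani 2/2, Varga 1/1, Ferraro 1/1, Marcus 2/2, Kahale 1/1, Kowalski 1/1, Priya 2/2, Pham 1/1.

11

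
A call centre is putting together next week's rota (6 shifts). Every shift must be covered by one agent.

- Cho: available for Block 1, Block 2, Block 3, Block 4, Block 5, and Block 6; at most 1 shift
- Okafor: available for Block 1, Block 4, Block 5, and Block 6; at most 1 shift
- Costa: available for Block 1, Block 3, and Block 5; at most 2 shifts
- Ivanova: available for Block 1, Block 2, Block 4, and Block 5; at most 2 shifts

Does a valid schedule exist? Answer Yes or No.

One valid schedule: Block 1→Costa, Block 2→Cho, Block 3→Costa, Block 4→Ivanova, Block 5→Ivanova, Block 6→Okafor.
Loads: Cho 1/1, Okafor 1/1, Costa 2/2, Ivanova 2/2 — all within limits.

Yes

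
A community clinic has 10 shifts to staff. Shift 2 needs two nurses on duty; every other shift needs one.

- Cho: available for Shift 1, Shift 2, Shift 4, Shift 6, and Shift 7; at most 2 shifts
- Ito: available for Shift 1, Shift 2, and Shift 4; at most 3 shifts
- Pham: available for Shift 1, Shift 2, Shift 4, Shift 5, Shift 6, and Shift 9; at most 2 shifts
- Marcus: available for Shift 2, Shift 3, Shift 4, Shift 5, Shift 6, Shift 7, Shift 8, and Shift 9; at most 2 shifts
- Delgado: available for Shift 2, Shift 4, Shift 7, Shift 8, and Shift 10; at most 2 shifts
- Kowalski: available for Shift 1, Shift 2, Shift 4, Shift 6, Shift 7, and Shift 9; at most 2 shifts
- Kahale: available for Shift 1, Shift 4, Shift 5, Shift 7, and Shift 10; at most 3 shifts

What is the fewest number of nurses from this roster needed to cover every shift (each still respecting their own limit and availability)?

11 slots to fill and no one can take more than 3, so at least ⌈11/3⌉ = 4 nurses are needed.
Any 4 nurses together have capacity at most 3+3+2+2 = 10 < 11 slots, so 4 can never suffice.
Cho, Ito, Pham, Marcus, and Delgado alone can cover everything: Shift 1→Ito, Shift 2→Ito+Delgado, Shift 3→Marcus, Shift 4→Ito, Shift 5→Pham, Shift 6→Cho, Shift 7→Cho, Shift 8→Marcus, Shift 9→Pham, Shift 10→Delgado.

5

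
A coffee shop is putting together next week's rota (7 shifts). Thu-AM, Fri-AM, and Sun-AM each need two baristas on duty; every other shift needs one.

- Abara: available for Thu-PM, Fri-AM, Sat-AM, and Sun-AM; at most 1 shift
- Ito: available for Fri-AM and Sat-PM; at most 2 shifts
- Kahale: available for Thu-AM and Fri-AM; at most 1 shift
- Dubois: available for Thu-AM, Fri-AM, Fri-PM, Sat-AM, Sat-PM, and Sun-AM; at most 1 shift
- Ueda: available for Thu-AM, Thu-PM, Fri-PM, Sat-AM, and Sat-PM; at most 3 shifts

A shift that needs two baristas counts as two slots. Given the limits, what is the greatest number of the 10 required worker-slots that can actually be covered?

Total capacity across all baristas is 1+2+1+1+3 = 8, and 10 slots are needed, so at most 8 can be filled.
An assignment achieving 8: Thu-AM→Kahale+Ueda, Thu-PM→Abara, Fri-AM→Ito, Fri-PM→Ueda, Sat-AM→Ueda, Sat-PM→Ito, Sun-AM→Dubois.
Loads: Abara 1/1, Ito 2/2, Kahale 1/1, Dubois 1/1, Ueda 3/3.

8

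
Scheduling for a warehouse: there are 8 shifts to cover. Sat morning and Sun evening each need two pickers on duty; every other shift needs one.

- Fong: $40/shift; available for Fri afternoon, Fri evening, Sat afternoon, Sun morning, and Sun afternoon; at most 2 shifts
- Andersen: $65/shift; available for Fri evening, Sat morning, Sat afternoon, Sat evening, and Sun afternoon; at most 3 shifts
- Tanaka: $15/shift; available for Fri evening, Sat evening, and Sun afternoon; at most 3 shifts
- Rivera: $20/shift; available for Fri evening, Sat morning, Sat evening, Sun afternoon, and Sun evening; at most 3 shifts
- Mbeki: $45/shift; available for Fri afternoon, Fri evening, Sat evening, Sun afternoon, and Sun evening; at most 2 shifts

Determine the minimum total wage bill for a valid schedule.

$320

Sat morning can only be covered by Andersen and Rivera, so that assignment is forced.
Sun morning can only be covered by Fong, so that assignment is forced.
Sun evening can only be covered by Rivera and Mbeki, so that assignment is forced.
Picking the cheapest available picker for each shift independently would cost $315, but that ignores the shift limits.
An optimal schedule: Fri afternoon→Mbeki, Fri evening→Tanaka, Sat morning→Rivera+Andersen, Sat afternoon→Fong, Sat evening→Tanaka, Sun morning→Fong, Sun afternoon→Tanaka, Sun evening→Rivera+Mbeki.
Total: 45 + 15 + 20 + 65 + 40 + 15 + 40 + 15 + 20 + 45 = $320.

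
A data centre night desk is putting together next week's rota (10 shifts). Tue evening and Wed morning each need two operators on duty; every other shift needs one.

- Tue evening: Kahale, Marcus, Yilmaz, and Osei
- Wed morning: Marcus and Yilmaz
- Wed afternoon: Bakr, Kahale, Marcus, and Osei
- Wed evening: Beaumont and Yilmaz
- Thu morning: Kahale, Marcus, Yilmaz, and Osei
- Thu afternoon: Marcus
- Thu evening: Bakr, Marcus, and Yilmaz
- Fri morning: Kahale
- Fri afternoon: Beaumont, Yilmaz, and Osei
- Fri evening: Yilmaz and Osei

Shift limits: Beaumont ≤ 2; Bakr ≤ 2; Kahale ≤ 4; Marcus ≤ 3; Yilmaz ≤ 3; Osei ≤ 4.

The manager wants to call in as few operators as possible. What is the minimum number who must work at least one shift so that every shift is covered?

12 slots to fill and no one can take more than 4, so at least ⌈12/4⌉ = 3 operators are needed.
Any 3 operators together have capacity at most 4+4+3 = 11 < 12 slots, so 3 can never suffice.
Beaumont, Kahale, Marcus, and Yilmaz alone can cover everything: Tue evening→Kahale+Yilmaz, Wed morning→Marcus+Yilmaz, Wed afternoon→Kahale, Wed evening→Beaumont, Thu morning→Kahale, Thu afternoon→Marcus, Thu evening→Marcus, Fri morning→Kahale, Fri afternoon→Beaumont, Fri evening→Yilmaz.

4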